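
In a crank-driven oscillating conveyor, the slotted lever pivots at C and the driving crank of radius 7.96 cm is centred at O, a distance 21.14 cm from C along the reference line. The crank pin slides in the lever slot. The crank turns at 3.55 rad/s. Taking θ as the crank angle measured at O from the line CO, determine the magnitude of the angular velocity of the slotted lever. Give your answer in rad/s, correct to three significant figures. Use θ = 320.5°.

0.891

ω = 3.55 rad/s
Crank pin A relative to C: A = (d + r cosθ, r sinθ); lever angle φ = atan2(r sinθ, d + r cosθ).
Differentiating tanφ: φ̇ = rω(d cosθ + r)/(d² + r² + 2dr cosθ).
d² + r² + 2dr cosθ = |CA|² = 0.0769951 m²;  d cosθ + r = +0.24272 m.
|ω_lever| = |0.0796·3.55·+0.24272| / 0.0769951 = 0.89081 rad/s.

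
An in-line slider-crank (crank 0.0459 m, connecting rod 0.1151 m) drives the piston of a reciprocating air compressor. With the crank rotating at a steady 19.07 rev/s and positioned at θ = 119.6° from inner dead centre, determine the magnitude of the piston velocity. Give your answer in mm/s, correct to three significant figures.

3780

ω = 2π·19.1 = 119.8 rad/s
For an in-line slider-crank, x = r cosθ + √(L² − r² sin²θ), so v = −rω sinθ·[1 + r cosθ/√(L² − r² sin²θ)].
With r = 0.0459 m, L = 0.1151 m, θ = 119.6°: √(L² − r² sin²θ) = 0.10796 m.
v = −0.0459·119.8·0.86949·[1 + 0.0459·-0.49394/0.10796] = -3.7778 m/s.
|v| = 3.7778 m/s = 3777.8 mm/s.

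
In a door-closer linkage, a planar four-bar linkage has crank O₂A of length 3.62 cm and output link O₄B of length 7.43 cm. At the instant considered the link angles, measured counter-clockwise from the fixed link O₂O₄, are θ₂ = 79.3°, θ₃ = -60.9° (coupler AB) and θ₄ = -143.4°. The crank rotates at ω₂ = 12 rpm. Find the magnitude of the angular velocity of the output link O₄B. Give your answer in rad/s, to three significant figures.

0.395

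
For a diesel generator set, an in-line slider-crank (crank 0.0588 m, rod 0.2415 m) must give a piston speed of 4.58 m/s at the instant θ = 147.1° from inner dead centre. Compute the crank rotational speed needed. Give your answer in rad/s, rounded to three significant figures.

181

For an in-line slider-crank, |v_piston| = rω|sinθ|·[1 + r cosθ/√(L² − r² sin²θ)].
With r = 0.0588 m, L = 0.2415 m, θ = 147.1°: the bracketed kinematic factor |dx/dθ| = 0.025352 m.
ω = v/|dx/dθ| = 4.58/0.025352 = 180.66 rad/s.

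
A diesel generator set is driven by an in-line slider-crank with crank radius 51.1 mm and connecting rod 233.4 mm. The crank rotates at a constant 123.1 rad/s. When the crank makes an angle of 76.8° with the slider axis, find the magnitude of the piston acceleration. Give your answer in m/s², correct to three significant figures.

ω = 123.1 rad/s
x(θ) = r cosθ + √(L² − r² sin²θ); with ω constant, a = ω²·d²x/dθ².
d²x/dθ² = −r cosθ − r²(cos2θ)/√u − r⁴ sin²2θ/(4u^{3/2}),  u = L² − r² sin²θ = 0.0520005 m².
Substituting r = 0.0511 m, L = 0.2334 m, θ = 76.8°: d²x/dθ² = -0.0014405 m.
a = ω²·d²x/dθ² = (123.1)²·(-0.0014405) = -21.828 m/s²;  |a| = 21.828 m/s².

21.8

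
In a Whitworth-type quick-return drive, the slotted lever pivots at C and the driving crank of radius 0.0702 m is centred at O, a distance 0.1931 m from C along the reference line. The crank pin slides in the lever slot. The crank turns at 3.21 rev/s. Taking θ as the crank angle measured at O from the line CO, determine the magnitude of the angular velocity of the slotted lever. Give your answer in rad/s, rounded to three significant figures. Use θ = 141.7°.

5.50

ω = 20.17 rad/s (from 3.21 rev/s).
Crank pin A relative to C: A = (d + r cosθ, r sinθ); lever angle φ = atan2(r sinθ, d + r cosθ).
Differentiating tanφ: φ̇ = rω(d cosθ + r)/(d² + r² + 2dr cosθ).
d² + r² + 2dr cosθ = |CA|² = 0.0209394 m²;  d cosθ + r = -0.08134 m.
|ω_lever| = |0.0702·20.17·-0.08134| / 0.0209394 = 5.5 rad/s.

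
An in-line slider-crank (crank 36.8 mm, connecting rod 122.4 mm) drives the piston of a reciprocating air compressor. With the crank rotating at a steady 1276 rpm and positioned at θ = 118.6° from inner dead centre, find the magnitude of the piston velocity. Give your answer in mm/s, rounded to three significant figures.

3670

ω = 2π·1276/60 = 133.6 rad/s
For an in-line slider-crank, x = r cosθ + √(L² − r² sin²θ), so v = −rω sinθ·[1 + r cosθ/√(L² − r² sin²θ)].
With r = 0.0368 m, L = 0.1224 m, θ = 118.6°: √(L² − r² sin²θ) = 0.11806 m.
v = −0.0368·133.6·0.87798·[1 + 0.0368·-0.47869/0.11806] = -3.6731 m/s.
|v| = 3.6731 m/s = 3673.1 mm/s.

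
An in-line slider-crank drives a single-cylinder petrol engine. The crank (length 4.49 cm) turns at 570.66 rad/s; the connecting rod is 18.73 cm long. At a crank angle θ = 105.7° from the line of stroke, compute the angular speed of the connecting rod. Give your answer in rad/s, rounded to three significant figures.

ω = 570.7 rad/s
The rod makes angle φ with the slider axis where L sinφ = r sinθ; differentiating, L cosφ·φ̇ = r ω cosθ.
L cosφ = √(L² − r² sin²θ) = 0.18224 m.
|ω_rod| = r ω |cosθ| / √(L² − r² sin²θ) = 0.0449·570.7·0.27060/0.18224 = 38.045 rad/s.

38.0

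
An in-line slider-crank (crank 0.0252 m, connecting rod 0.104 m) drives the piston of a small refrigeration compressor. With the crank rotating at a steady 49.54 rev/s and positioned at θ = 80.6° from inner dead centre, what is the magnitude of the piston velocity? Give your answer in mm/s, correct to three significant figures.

8050

ω = 2π·49.5 = 311.3 rad/s
For an in-line slider-crank, x = r cosθ + √(L² − r² sin²θ), so v = −rω sinθ·[1 + r cosθ/√(L² − r² sin²θ)].
With r = 0.0252 m, L = 0.104 m, θ = 80.6°: √(L² − r² sin²θ) = 0.10098 m.
v = −0.0252·311.3·0.98657·[1 + 0.0252·0.16333/0.10098] = -8.0541 m/s.
|v| = 8.0541 m/s = 8054.1 mm/s.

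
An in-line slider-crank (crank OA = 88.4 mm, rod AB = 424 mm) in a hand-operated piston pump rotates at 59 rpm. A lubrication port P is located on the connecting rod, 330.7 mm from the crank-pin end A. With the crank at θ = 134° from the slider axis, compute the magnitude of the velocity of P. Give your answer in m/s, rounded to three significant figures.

ω = 6.178 rad/s.  Crank-pin speed |V_A| = rω = 0.54618 m/s, perpendicular to OA.
Rod angle: sinφ = −(r/L) sinθ ⇒ φ = -8.626°; ω_rod = −rω cosθ/√(L²−r²sin²θ) = +0.90506 rad/s.
V_P = V_A + ω_rod × AP, with AP = 0.3307 m along the rod.
Components: V_Px = −rω sinθ − a·ω_rod·sinφ = -0.348 m/s;  V_Py = rω cosθ + a·ω_rod·cosφ = -0.083487 m/s.
|V_P| = √(V_Px² + V_Py²) = 0.35787 m/s.

0.358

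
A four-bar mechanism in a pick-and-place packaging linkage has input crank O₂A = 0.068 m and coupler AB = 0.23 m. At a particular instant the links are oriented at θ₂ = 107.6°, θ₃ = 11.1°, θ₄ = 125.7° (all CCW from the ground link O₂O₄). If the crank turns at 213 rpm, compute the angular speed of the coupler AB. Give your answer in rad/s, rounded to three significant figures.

2.25

ω₂ = 22.31 rad/s (from 213 rpm).
Differentiating the loop-closure r₂e^{iθ₂}+r₃e^{iθ₃}=r₁+r₄e^{iθ₄} gives r₂ω₂e^{iθ₂}+r₃ω₃e^{iθ₃}=r₄ω₄e^{iθ₄}.
Eliminating the other unknown: ω₃ = r₂ω₂ sin(θ₄−θ₂) / [r₃ sin(θ₃−θ₄)].
Numerator sine = +0.31068; denominator sine = -0.90924.
Result = 0.068·22.31·(+0.31068) / (0.23·(-0.90924)) = -2.2533 rad/s; magnitude 2.2533 rad/s.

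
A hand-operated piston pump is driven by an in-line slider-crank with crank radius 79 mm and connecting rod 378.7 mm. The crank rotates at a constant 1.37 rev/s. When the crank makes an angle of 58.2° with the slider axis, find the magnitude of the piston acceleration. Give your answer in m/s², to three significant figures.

2.54

ω = 2π·1.37 = 8.608 rad/s
x(θ) = r cosθ + √(L² − r² sin²θ); with ω constant, a = ω²·d²x/dθ².
d²x/dθ² = −r cosθ − r²(cos2θ)/√u − r⁴ sin²2θ/(4u^{3/2}),  u = L² − r² sin²θ = 0.138906 m².
Substituting r = 0.079 m, L = 0.3787 m, θ = 58.2°: d²x/dθ² = -0.034335 m.
a = ω²·d²x/dθ² = (8.608)²·(-0.034335) = -2.5441 m/s²;  |a| = 2.5441 m/s².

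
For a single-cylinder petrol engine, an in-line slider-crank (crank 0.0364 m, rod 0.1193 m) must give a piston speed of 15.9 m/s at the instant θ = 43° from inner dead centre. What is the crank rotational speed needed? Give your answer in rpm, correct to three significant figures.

For an in-line slider-crank, |v_piston| = rω|sinθ|·[1 + r cosθ/√(L² − r² sin²θ)].
With r = 0.0364 m, L = 0.1193 m, θ = 43°: the bracketed kinematic factor |dx/dθ| = 0.030488 m.
ω = v/|dx/dθ| = 15.9/0.030488 = 521.51 rad/s.
N = 60ω/(2π) = 4980.1 rpm.

4980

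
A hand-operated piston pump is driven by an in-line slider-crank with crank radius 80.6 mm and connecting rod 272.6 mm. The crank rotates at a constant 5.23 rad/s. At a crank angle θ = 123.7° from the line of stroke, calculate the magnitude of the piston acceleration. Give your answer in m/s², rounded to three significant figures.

1.47

ω = 5.23 rad/s
x(θ) = r cosθ + √(L² − r² sin²θ); with ω constant, a = ω²·d²x/dθ².
d²x/dθ² = −r cosθ − r²(cos2θ)/√u − r⁴ sin²2θ/(4u^{3/2}),  u = L² − r² sin²θ = 0.0698143 m².
Substituting r = 0.0806 m, L = 0.2726 m, θ = 123.7°: d²x/dθ² = +0.053681 m.
a = ω²·d²x/dθ² = (5.23)²·(+0.053681) = +1.4683 m/s²;  |a| = 1.4683 m/s².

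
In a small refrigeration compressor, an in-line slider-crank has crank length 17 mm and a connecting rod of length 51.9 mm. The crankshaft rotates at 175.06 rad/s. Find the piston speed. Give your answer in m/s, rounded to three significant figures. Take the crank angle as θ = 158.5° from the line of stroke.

ω = 175.1 rad/s
For an in-line slider-crank, x = r cosθ + √(L² − r² sin²θ), so v = −rω sinθ·[1 + r cosθ/√(L² − r² sin²θ)].
With r = 0.017 m, L = 0.0519 m, θ = 158.5°: √(L² − r² sin²θ) = 0.051525 m.
v = −0.017·175.1·0.36650·[1 + 0.017·-0.93042/0.051525] = -0.75589 m/s.
|v| = 0.75589 m/s.

0.756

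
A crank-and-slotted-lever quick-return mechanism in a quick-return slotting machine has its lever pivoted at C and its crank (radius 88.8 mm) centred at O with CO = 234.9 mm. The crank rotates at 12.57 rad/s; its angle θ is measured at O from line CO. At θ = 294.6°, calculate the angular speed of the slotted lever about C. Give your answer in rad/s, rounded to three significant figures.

2.59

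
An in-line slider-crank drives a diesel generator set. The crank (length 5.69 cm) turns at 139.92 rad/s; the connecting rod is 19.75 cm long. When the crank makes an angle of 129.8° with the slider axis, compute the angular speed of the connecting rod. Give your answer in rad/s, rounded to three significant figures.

ω = 139.9 rad/s
The rod makes angle φ with the slider axis where L sinφ = r sinθ; differentiating, L cosφ·φ̇ = r ω cosθ.
L cosφ = √(L² − r² sin²θ) = 0.1926 m.
|ω_rod| = r ω |cosθ| / √(L² − r² sin²θ) = 0.0569·139.9·0.64011/0.1926 = 26.46 rad/s.

26.5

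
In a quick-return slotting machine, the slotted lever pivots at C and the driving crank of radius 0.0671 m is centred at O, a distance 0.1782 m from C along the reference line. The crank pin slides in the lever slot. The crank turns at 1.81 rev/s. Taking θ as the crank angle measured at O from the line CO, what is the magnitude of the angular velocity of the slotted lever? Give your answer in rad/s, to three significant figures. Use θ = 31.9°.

ω = 11.37 rad/s (from 1.81 rev/s).
Crank pin A relative to C: A = (d + r cosθ, r sinθ); lever angle φ = atan2(r sinθ, d + r cosθ).
Differentiating tanφ: φ̇ = rω(d cosθ + r)/(d² + r² + 2dr cosθ).
d² + r² + 2dr cosθ = |CA|² = 0.0565603 m²;  d cosθ + r = +0.21839 m.
|ω_lever| = |0.0671·11.37·+0.21839| / 0.0565603 = 2.9464 rad/s.

2.95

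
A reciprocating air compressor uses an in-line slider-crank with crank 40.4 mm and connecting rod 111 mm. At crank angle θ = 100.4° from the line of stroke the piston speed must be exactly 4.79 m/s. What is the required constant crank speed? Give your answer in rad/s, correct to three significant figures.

130

For an in-line slider-crank, |v_piston| = rω|sinθ|·[1 + r cosθ/√(L² − r² sin²θ)].
With r = 0.0404 m, L = 0.111 m, θ = 100.4°: the bracketed kinematic factor |dx/dθ| = 0.03694 m.
ω = v/|dx/dθ| = 4.79/0.03694 = 129.67 rad/s.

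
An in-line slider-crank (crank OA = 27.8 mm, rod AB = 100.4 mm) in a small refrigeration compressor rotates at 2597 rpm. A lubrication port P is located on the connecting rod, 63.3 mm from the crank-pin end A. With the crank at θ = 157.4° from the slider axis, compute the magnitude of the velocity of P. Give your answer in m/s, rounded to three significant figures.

3.55

ω = 272 rad/s.  Crank-pin speed |V_A| = rω = 7.5604 m/s, perpendicular to OA.
Rod angle: sinφ = −(r/L) sinθ ⇒ φ = -6.108°; ω_rod = −rω cosθ/√(L²−r²sin²θ) = +69.917 rad/s.
V_P = V_A + ω_rod × AP, with AP = 0.0633 m along the rod.
Components: V_Px = −rω sinθ − a·ω_rod·sinφ = -2.4345 m/s;  V_Py = rω cosθ + a·ω_rod·cosφ = -2.5792 m/s.
|V_P| = √(V_Px² + V_Py²) = 3.5467 m/s.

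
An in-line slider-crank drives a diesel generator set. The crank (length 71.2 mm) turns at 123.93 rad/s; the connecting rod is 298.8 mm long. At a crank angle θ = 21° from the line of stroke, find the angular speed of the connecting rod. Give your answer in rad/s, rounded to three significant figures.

27.7

ω = 123.9 rad/s
The rod makes angle φ with the slider axis where L sinφ = r sinθ; differentiating, L cosφ·φ̇ = r ω cosθ.
L cosφ = √(L² − r² sin²θ) = 0.29771 m.
|ω_rod| = r ω |cosθ| / √(L² − r² sin²θ) = 0.0712·123.9·0.93358/0.29771 = 27.67 rad/s.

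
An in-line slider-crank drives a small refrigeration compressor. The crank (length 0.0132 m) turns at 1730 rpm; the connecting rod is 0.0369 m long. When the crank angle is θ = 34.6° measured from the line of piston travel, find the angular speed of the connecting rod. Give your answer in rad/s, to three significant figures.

54.5

ω = 181.2 rad/s (converted from 1730 rpm).
The rod makes angle φ with the slider axis where L sinφ = r sinθ; differentiating, L cosφ·φ̇ = r ω cosθ.
L cosφ = √(L² − r² sin²θ) = 0.036131 m.
|ω_rod| = r ω |cosθ| / √(L² − r² sin²θ) = 0.0132·181.2·0.82314/0.036131 = 54.481 rad/s.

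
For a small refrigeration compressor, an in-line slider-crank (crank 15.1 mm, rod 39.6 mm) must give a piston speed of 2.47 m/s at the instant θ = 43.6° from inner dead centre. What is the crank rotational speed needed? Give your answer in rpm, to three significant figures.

For an in-line slider-crank, |v_piston| = rω|sinθ|·[1 + r cosθ/√(L² − r² sin²θ)].
With r = 0.0151 m, L = 0.0396 m, θ = 43.6°: the bracketed kinematic factor |dx/dθ| = 0.013394 m.
ω = v/|dx/dθ| = 2.47/0.013394 = 184.42 rad/s.
N = 60ω/(2π) = 1761 rpm.

1760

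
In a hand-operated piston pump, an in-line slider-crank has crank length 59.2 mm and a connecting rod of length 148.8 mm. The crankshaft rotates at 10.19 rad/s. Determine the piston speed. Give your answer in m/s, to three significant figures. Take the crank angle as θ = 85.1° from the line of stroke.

0.623

ω = 10.19 rad/s
For an in-line slider-crank, x = r cosθ + √(L² − r² sin²θ), so v = −rω sinθ·[1 + r cosθ/√(L² − r² sin²θ)].
With r = 0.0592 m, L = 0.1488 m, θ = 85.1°: √(L² − r² sin²θ) = 0.13661 m.
v = −0.0592·10.19·0.99635·[1 + 0.0592·0.08542/0.13661] = -0.62329 m/s.
|v| = 0.62329 m/s.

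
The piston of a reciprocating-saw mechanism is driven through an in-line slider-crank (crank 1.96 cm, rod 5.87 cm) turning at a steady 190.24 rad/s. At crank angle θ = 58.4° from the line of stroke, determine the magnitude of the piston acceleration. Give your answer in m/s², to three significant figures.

266

ω = 190.2 rad/s
x(θ) = r cosθ + √(L² − r² sin²θ); with ω constant, a = ω²·d²x/dθ².
d²x/dθ² = −r cosθ − r²(cos2θ)/√u − r⁴ sin²2θ/(4u^{3/2}),  u = L² − r² sin²θ = 0.00316701 m².
Substituting r = 0.0196 m, L = 0.0587 m, θ = 58.4°: d²x/dθ² = -0.0073572 m.
a = ω²·d²x/dθ² = (190.2)²·(-0.0073572) = -266.27 m/s²;  |a| = 266.27 m/s².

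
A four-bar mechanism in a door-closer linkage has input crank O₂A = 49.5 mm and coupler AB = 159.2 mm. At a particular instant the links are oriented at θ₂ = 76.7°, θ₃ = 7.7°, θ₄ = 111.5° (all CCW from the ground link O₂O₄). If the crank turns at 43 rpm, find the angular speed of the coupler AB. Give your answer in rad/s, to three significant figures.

0.823

ω₂ = 4.503 rad/s (from 43 rpm).
Differentiating the loop-closure r₂e^{iθ₂}+r₃e^{iθ₃}=r₁+r₄e^{iθ₄} gives r₂ω₂e^{iθ₂}+r₃ω₃e^{iθ₃}=r₄ω₄e^{iθ₄}.
Eliminating the other unknown: ω₃ = r₂ω₂ sin(θ₄−θ₂) / [r₃ sin(θ₃−θ₄)].
Numerator sine = +0.57071; denominator sine = -0.97113.
Result = 0.0495·4.503·(+0.57071) / (0.1592·(-0.97113)) = -0.82281 rad/s; magnitude 0.82281 rad/s.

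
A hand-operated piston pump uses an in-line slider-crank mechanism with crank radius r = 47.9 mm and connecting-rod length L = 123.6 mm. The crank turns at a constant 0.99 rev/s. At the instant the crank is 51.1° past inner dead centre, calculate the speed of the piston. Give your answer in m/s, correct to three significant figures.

ω = 2π·0.99 = 6.22 rad/s
For an in-line slider-crank, x = r cosθ + √(L² − r² sin²θ), so v = −rω sinθ·[1 + r cosθ/√(L² − r² sin²θ)].
With r = 0.0479 m, L = 0.1236 m, θ = 51.1°: √(L² − r² sin²θ) = 0.11784 m.
v = −0.0479·6.22·0.77824·[1 + 0.0479·0.62796/0.11784] = -0.29107 m/s.
|v| = 0.29107 m/s.

0.291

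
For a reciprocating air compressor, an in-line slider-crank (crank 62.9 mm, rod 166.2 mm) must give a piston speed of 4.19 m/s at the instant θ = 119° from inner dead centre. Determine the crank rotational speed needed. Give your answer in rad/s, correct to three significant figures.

94.5

For an in-line slider-crank, |v_piston| = rω|sinθ|·[1 + r cosθ/√(L² − r² sin²θ)].
With r = 0.0629 m, L = 0.1662 m, θ = 119°: the bracketed kinematic factor |dx/dθ| = 0.044317 m.
ω = v/|dx/dθ| = 4.19/0.044317 = 94.547 rad/s.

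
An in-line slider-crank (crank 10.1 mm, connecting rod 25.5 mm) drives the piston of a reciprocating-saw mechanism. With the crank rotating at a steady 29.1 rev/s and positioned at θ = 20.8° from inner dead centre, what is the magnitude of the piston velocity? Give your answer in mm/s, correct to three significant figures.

901

ω = 2π·29.1 = 182.8 rad/s
For an in-line slider-crank, x = r cosθ + √(L² − r² sin²θ), so v = −rω sinθ·[1 + r cosθ/√(L² − r² sin²θ)].
With r = 0.0101 m, L = 0.0255 m, θ = 20.8°: √(L² − r² sin²θ) = 0.025247 m.
v = −0.0101·182.8·0.35511·[1 + 0.0101·0.93483/0.025247] = -0.90102 m/s.
|v| = 0.90102 m/s = 901.02 mm/s.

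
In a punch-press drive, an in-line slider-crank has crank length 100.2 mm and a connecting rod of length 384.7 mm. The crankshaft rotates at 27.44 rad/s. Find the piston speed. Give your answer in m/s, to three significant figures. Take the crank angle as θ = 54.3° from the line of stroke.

ω = 27.44 rad/s
For an in-line slider-crank, x = r cosθ + √(L² − r² sin²θ), so v = −rω sinθ·[1 + r cosθ/√(L² − r² sin²θ)].
With r = 0.1002 m, L = 0.3847 m, θ = 54.3°: √(L² − r² sin²θ) = 0.376 m.
v = −0.1002·27.44·0.81208·[1 + 0.1002·0.58354/0.376] = -2.58 m/s.
|v| = 2.58 m/s.

2.58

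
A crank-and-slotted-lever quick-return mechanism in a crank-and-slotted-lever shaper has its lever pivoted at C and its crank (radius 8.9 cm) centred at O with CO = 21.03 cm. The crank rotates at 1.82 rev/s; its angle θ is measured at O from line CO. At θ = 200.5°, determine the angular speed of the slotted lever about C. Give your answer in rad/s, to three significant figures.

6.43

ω = 11.44 rad/s (from 1.82 rev/s).
Crank pin A relative to C: A = (d + r cosθ, r sinθ); lever angle φ = atan2(r sinθ, d + r cosθ).
Differentiating tanφ: φ̇ = rω(d cosθ + r)/(d² + r² + 2dr cosθ).
d² + r² + 2dr cosθ = |CA|² = 0.0170843 m²;  d cosθ + r = -0.10798 m.
|ω_lever| = |0.089·11.44·-0.10798| / 0.0170843 = 6.4328 rad/s.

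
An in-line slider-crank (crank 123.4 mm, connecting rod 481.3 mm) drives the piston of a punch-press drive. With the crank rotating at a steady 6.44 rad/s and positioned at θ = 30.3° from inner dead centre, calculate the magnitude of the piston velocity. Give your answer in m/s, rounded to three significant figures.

ω = 6.44 rad/s
For an in-line slider-crank, x = r cosθ + √(L² − r² sin²θ), so v = −rω sinθ·[1 + r cosθ/√(L² − r² sin²θ)].
With r = 0.1234 m, L = 0.4813 m, θ = 30.3°: √(L² − r² sin²θ) = 0.47726 m.
v = −0.1234·6.44·0.50453·[1 + 0.1234·0.86340/0.47726] = -0.49045 m/s.
|v| = 0.49045 m/s.

0.490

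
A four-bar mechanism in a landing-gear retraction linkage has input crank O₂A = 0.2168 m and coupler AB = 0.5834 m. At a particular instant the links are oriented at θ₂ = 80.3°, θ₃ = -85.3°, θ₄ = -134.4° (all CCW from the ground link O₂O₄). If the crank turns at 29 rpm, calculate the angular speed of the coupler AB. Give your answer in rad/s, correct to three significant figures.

0.850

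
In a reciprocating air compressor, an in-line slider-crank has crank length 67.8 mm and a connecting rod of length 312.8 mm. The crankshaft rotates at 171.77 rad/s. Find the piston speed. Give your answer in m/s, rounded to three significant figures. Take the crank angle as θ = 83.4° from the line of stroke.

11.9

ω = 171.8 rad/s
For an in-line slider-crank, x = r cosθ + √(L² − r² sin²θ), so v = −rω sinθ·[1 + r cosθ/√(L² − r² sin²θ)].
With r = 0.0678 m, L = 0.3128 m, θ = 83.4°: √(L² − r² sin²θ) = 0.30546 m.
v = −0.0678·171.8·0.99337·[1 + 0.0678·0.11494/0.30546] = -11.864 m/s.
|v| = 11.864 m/s.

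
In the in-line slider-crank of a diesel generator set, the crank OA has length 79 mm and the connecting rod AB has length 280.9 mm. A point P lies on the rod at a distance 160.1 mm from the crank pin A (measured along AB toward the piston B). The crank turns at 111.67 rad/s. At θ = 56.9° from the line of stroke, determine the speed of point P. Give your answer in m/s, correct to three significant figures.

8.32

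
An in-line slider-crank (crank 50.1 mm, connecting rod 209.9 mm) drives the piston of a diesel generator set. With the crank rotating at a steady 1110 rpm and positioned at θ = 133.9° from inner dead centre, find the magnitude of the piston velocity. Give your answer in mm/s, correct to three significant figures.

3490

ω = 2π·1110/60 = 116.2 rad/s
For an in-line slider-crank, x = r cosθ + √(L² − r² sin²θ), so v = −rω sinθ·[1 + r cosθ/√(L² − r² sin²θ)].
With r = 0.0501 m, L = 0.2099 m, θ = 133.9°: √(L² − r² sin²θ) = 0.20677 m.
v = −0.0501·116.2·0.72055·[1 + 0.0501·-0.69340/0.20677] = -3.4912 m/s.
|v| = 3.4912 m/s = 3491.2 mm/s.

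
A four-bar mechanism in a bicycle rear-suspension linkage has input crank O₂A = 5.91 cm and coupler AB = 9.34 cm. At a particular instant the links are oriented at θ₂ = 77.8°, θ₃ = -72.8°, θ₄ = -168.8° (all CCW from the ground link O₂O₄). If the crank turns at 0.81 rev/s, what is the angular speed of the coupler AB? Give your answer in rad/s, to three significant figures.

ω₂ = 5.089 rad/s (from 0.81 rev/s).
Differentiating the loop-closure r₂e^{iθ₂}+r₃e^{iθ₃}=r₁+r₄e^{iθ₄} gives r₂ω₂e^{iθ₂}+r₃ω₃e^{iθ₃}=r₄ω₄e^{iθ₄}.
Eliminating the other unknown: ω₃ = r₂ω₂ sin(θ₄−θ₂) / [r₃ sin(θ₃−θ₄)].
Numerator sine = +0.91775; denominator sine = +0.99452.
Result = 0.0591·5.089·(+0.91775) / (0.0934·(+0.99452)) = +2.9718 rad/s; magnitude 2.9718 rad/s.

2.97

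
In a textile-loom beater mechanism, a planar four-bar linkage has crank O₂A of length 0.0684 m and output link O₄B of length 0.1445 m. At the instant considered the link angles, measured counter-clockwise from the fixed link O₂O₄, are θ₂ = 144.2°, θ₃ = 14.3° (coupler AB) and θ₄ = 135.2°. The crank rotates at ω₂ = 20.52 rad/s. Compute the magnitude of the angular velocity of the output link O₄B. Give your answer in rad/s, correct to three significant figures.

8.68

ω₂ = 20.52 rad/s
Differentiating the loop-closure r₂e^{iθ₂}+r₃e^{iθ₃}=r₁+r₄e^{iθ₄} gives r₂ω₂e^{iθ₂}+r₃ω₃e^{iθ₃}=r₄ω₄e^{iθ₄}.
Eliminating the other unknown: ω₄ = r₂ω₂ sin(θ₂−θ₃) / [r₄ sin(θ₄−θ₃)].
Numerator sine = +0.76717; denominator sine = +0.85806.
Result = 0.0684·20.52·(+0.76717) / (0.1445·(+0.85806)) = +8.6843 rad/s; magnitude 8.6843 rad/s.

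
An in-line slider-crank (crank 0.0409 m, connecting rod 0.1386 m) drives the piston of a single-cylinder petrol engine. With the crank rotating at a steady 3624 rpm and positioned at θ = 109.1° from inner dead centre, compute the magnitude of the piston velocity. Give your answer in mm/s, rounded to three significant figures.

13200

ω = 2π·3624/60 = 379.5 rad/s
For an in-line slider-crank, x = r cosθ + √(L² − r² sin²θ), so v = −rω sinθ·[1 + r cosθ/√(L² − r² sin²θ)].
With r = 0.0409 m, L = 0.1386 m, θ = 109.1°: √(L² − r² sin²θ) = 0.1331 m.
v = −0.0409·379.5·0.94495·[1 + 0.0409·-0.32722/0.1331] = -13.192 m/s.
|v| = 13.192 m/s = 13192 mm/s.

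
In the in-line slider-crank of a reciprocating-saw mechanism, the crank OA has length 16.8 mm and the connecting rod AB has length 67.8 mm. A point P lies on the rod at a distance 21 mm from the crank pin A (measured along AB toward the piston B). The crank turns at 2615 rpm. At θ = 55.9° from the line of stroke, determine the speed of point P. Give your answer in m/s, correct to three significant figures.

4.36

ω = 273.8 rad/s.  Crank-pin speed |V_A| = rω = 4.6005 m/s, perpendicular to OA.
Rod angle: sinφ = −(r/L) sinθ ⇒ φ = -11.840°; ω_rod = −rω cosθ/√(L²−r²sin²θ) = -38.869 rad/s.
V_P = V_A + ω_rod × AP, with AP = 0.021 m along the rod.
Components: V_Px = −rω sinθ − a·ω_rod·sinφ = -3.977 m/s;  V_Py = rω cosθ + a·ω_rod·cosφ = +1.7804 m/s.
|V_P| = √(V_Px² + V_Py²) = 4.3573 m/s.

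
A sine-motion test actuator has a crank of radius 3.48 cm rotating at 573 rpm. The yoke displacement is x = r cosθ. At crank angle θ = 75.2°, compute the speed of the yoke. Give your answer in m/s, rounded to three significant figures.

2.02

ω = 60 rad/s (from 573 rpm).
x = r cosθ ⇒ ẋ = −rω sinθ.
|v| = rω|sinθ| = 0.0348·60·|sin 75.2°| = 2.0189 m/s.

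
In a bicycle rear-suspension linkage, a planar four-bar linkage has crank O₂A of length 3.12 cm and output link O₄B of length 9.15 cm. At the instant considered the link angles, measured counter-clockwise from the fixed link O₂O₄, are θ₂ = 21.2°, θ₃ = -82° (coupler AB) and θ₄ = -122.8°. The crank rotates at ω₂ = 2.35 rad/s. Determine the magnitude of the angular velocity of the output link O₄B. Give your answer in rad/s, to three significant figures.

ω₂ = 2.35 rad/s
Differentiating the loop-closure r₂e^{iθ₂}+r₃e^{iθ₃}=r₁+r₄e^{iθ₄} gives r₂ω₂e^{iθ₂}+r₃ω₃e^{iθ₃}=r₄ω₄e^{iθ₄}.
Eliminating the other unknown: ω₄ = r₂ω₂ sin(θ₂−θ₃) / [r₄ sin(θ₄−θ₃)].
Numerator sine = +0.97358; denominator sine = -0.65342.
Result = 0.0312·2.35·(+0.97358) / (0.0915·(-0.65342)) = -1.1939 rad/s; magnitude 1.1939 rad/s.

1.19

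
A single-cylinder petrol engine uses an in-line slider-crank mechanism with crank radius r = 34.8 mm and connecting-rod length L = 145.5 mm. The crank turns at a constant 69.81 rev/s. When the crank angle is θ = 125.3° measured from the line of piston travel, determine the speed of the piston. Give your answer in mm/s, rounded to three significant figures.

ω = 2π·69.8 = 438.6 rad/s
For an in-line slider-crank, x = r cosθ + √(L² − r² sin²θ), so v = −rω sinθ·[1 + r cosθ/√(L² − r² sin²θ)].
With r = 0.0348 m, L = 0.1455 m, θ = 125.3°: √(L² − r² sin²θ) = 0.1427 m.
v = −0.0348·438.6·0.81614·[1 + 0.0348·-0.57786/0.1427] = -10.702 m/s.
|v| = 10.702 m/s = 10702 mm/s.

10700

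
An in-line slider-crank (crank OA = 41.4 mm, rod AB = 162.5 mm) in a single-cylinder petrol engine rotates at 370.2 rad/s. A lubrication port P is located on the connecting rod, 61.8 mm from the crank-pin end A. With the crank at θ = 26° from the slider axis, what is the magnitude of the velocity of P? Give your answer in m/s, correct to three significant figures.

ω = 370.2 rad/s.  Crank-pin speed |V_A| = rω = 15.326 m/s, perpendicular to OA.
Rod angle: sinφ = −(r/L) sinθ ⇒ φ = -6.412°; ω_rod = −rω cosθ/√(L²−r²sin²θ) = -85.304 rad/s.
V_P = V_A + ω_rod × AP, with AP = 0.0618 m along the rod.
Components: V_Px = −rω sinθ − a·ω_rod·sinφ = -7.3074 m/s;  V_Py = rω cosθ + a·ω_rod·cosφ = +8.5364 m/s.
|V_P| = √(V_Px² + V_Py²) = 11.237 m/s.

11.2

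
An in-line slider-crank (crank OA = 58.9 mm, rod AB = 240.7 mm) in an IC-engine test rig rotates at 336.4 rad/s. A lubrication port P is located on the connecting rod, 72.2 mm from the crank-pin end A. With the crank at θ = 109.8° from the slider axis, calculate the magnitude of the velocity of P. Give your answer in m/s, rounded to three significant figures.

18.8

ω = 336.4 rad/s.  Crank-pin speed |V_A| = rω = 19.814 m/s, perpendicular to OA.
Rod angle: sinφ = −(r/L) sinθ ⇒ φ = -13.311°; ω_rod = −rω cosθ/√(L²−r²sin²θ) = +28.654 rad/s.
V_P = V_A + ω_rod × AP, with AP = 0.0722 m along the rod.
Components: V_Px = −rω sinθ − a·ω_rod·sinφ = -18.166 m/s;  V_Py = rω cosθ + a·ω_rod·cosφ = -4.6985 m/s.
|V_P| = √(V_Px² + V_Py²) = 18.764 m/s.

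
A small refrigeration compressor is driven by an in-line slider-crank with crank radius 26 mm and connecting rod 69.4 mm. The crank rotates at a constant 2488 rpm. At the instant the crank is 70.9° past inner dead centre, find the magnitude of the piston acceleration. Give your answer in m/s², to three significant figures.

ω = 2π·2488/60 = 260.5 rad/s
x(θ) = r cosθ + √(L² − r² sin²θ); with ω constant, a = ω²·d²x/dθ².
d²x/dθ² = −r cosθ − r²(cos2θ)/√u − r⁴ sin²2θ/(4u^{3/2}),  u = L² − r² sin²θ = 0.00421274 m².
Substituting r = 0.026 m, L = 0.0694 m, θ = 70.9°: d²x/dθ² = -0.00048266 m.
a = ω²·d²x/dθ² = (260.5)²·(-0.00048266) = -32.764 m/s²;  |a| = 32.764 m/s².

32.8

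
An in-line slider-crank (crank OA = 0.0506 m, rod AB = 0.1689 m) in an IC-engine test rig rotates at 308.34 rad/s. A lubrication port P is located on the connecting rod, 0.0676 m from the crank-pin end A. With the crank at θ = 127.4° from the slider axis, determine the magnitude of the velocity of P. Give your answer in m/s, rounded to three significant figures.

12.8

ω = 308.3 rad/s.  Crank-pin speed |V_A| = rω = 15.602 m/s, perpendicular to OA.
Rod angle: sinφ = −(r/L) sinθ ⇒ φ = -13.768°; ω_rod = −rω cosθ/√(L²−r²sin²θ) = +57.766 rad/s.
V_P = V_A + ω_rod × AP, with AP = 0.0676 m along the rod.
Components: V_Px = −rω sinθ − a·ω_rod·sinφ = -11.465 m/s;  V_Py = rω cosθ + a·ω_rod·cosφ = -5.6835 m/s.
|V_P| = √(V_Px² + V_Py²) = 12.797 m/s.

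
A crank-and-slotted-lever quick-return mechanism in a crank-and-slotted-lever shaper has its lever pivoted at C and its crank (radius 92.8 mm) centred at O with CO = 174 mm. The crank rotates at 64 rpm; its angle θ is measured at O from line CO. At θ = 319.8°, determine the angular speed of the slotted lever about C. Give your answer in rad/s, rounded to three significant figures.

2.21

ω = 6.702 rad/s (from 64 rpm).
Crank pin A relative to C: A = (d + r cosθ, r sinθ); lever angle φ = atan2(r sinθ, d + r cosθ).
Differentiating tanφ: φ̇ = rω(d cosθ + r)/(d² + r² + 2dr cosθ).
d² + r² + 2dr cosθ = |CA|² = 0.0635542 m²;  d cosθ + r = +0.2257 m.
|ω_lever| = |0.0928·6.702·+0.2257| / 0.0635542 = 2.2087 rad/s.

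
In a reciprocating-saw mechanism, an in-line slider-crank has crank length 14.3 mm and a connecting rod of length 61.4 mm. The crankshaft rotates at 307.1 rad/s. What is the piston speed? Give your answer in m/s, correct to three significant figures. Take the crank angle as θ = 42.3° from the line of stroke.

ω = 307.1 rad/s
For an in-line slider-crank, x = r cosθ + √(L² − r² sin²θ), so v = −rω sinθ·[1 + r cosθ/√(L² − r² sin²θ)].
With r = 0.0143 m, L = 0.0614 m, θ = 42.3°: √(L² − r² sin²θ) = 0.060641 m.
v = −0.0143·307.1·0.67301·[1 + 0.0143·0.73963/0.060641] = -3.471 m/s.
|v| = 3.471 m/s.

3.47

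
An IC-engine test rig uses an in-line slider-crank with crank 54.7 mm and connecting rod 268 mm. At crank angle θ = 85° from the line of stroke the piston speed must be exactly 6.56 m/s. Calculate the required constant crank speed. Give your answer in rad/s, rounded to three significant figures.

For an in-line slider-crank, |v_piston| = rω|sinθ|·[1 + r cosθ/√(L² − r² sin²θ)].
With r = 0.0547 m, L = 0.268 m, θ = 85°: the bracketed kinematic factor |dx/dθ| = 0.055482 m.
ω = v/|dx/dθ| = 6.56/0.055482 = 118.24 rad/s.

118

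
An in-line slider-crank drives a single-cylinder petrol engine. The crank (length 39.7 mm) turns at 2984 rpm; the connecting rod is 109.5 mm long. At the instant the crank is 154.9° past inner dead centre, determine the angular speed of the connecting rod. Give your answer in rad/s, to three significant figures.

ω = 312.5 rad/s (converted from 2984 rpm).
The rod makes angle φ with the slider axis where L sinφ = r sinθ; differentiating, L cosφ·φ̇ = r ω cosθ.
L cosφ = √(L² − r² sin²θ) = 0.1082 m.
|ω_rod| = r ω |cosθ| / √(L² − r² sin²θ) = 0.0397·312.5·0.90557/0.1082 = 103.83 rad/s.

104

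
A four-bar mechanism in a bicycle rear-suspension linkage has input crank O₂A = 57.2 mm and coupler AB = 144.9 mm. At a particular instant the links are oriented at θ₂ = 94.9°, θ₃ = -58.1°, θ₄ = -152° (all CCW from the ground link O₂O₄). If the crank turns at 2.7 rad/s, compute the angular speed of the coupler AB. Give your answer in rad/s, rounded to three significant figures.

0.983

ω₂ = 2.7 rad/s
Differentiating the loop-closure r₂e^{iθ₂}+r₃e^{iθ₃}=r₁+r₄e^{iθ₄} gives r₂ω₂e^{iθ₂}+r₃ω₃e^{iθ₃}=r₄ω₄e^{iθ₄}.
Eliminating the other unknown: ω₃ = r₂ω₂ sin(θ₄−θ₂) / [r₃ sin(θ₃−θ₄)].
Numerator sine = +0.91982; denominator sine = +0.99768.
Result = 0.0572·2.7·(+0.91982) / (0.1449·(+0.99768)) = +0.98266 rad/s; magnitude 0.98266 rad/s.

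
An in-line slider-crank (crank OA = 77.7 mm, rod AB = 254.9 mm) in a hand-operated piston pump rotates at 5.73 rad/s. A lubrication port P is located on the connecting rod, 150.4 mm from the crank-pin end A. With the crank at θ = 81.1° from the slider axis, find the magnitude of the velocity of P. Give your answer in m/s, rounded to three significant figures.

ω = 5.73 rad/s.  Crank-pin speed |V_A| = rω = 0.44522 m/s, perpendicular to OA.
Rod angle: sinφ = −(r/L) sinθ ⇒ φ = -17.527°; ω_rod = −rω cosθ/√(L²−r²sin²θ) = -0.28338 rad/s.
V_P = V_A + ω_rod × AP, with AP = 0.1504 m along the rod.
Components: V_Px = −rω sinθ − a·ω_rod·sinφ = -0.4527 m/s;  V_Py = rω cosθ + a·ω_rod·cosφ = +0.028238 m/s.
|V_P| = √(V_Px² + V_Py²) = 0.45358 m/s.

0.454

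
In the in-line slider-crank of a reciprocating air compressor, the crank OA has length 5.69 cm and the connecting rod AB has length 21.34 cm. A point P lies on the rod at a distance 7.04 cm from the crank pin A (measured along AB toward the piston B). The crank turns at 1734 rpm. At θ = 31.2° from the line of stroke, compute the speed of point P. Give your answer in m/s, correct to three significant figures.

ω = 181.6 rad/s.  Crank-pin speed |V_A| = rω = 10.332 m/s, perpendicular to OA.
Rod angle: sinφ = −(r/L) sinθ ⇒ φ = -7.939°; ω_rod = −rω cosθ/√(L²−r²sin²θ) = -41.815 rad/s.
V_P = V_A + ω_rod × AP, with AP = 0.0704 m along the rod.
Components: V_Px = −rω sinθ − a·ω_rod·sinφ = -5.7589 m/s;  V_Py = rω cosθ + a·ω_rod·cosφ = +5.9222 m/s.
|V_P| = √(V_Px² + V_Py²) = 8.2606 m/s.

8.26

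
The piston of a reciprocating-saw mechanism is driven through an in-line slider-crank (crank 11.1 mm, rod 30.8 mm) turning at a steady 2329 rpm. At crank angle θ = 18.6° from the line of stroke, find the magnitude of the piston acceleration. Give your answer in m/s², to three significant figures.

819

ω = 2π·2329/60 = 243.9 rad/s
x(θ) = r cosθ + √(L² − r² sin²θ); with ω constant, a = ω²·d²x/dθ².
d²x/dθ² = −r cosθ − r²(cos2θ)/√u − r⁴ sin²2θ/(4u^{3/2}),  u = L² − r² sin²θ = 0.000936105 m².
Substituting r = 0.0111 m, L = 0.0308 m, θ = 18.6°: d²x/dθ² = -0.013776 m.
a = ω²·d²x/dθ² = (243.9)²·(-0.013776) = -819.46 m/s²;  |a| = 819.46 m/s².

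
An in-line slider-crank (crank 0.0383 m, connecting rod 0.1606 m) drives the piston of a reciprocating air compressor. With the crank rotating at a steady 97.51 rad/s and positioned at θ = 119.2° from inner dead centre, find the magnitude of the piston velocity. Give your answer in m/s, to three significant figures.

ω = 97.51 rad/s
For an in-line slider-crank, x = r cosθ + √(L² − r² sin²θ), so v = −rω sinθ·[1 + r cosθ/√(L² − r² sin²θ)].
With r = 0.0383 m, L = 0.1606 m, θ = 119.2°: √(L² − r² sin²θ) = 0.15708 m.
v = −0.0383·97.51·0.87292·[1 + 0.0383·-0.48786/0.15708] = -2.8723 m/s.
|v| = 2.8723 m/s.

2.87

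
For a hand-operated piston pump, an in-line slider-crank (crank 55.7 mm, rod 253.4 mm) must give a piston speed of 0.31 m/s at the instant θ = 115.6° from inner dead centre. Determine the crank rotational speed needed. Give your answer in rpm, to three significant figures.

65.3

For an in-line slider-crank, |v_piston| = rω|sinθ|·[1 + r cosθ/√(L² − r² sin²θ)].
With r = 0.0557 m, L = 0.2534 m, θ = 115.6°: the bracketed kinematic factor |dx/dθ| = 0.045365 m.
ω = v/|dx/dθ| = 0.31/0.045365 = 6.8335 rad/s.
N = 60ω/(2π) = 65.255 rpm.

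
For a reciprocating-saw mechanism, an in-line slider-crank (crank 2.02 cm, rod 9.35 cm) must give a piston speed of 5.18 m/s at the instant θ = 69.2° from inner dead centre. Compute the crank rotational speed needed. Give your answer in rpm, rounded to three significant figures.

For an in-line slider-crank, |v_piston| = rω|sinθ|·[1 + r cosθ/√(L² − r² sin²θ)].
With r = 0.0202 m, L = 0.0935 m, θ = 69.2°: the bracketed kinematic factor |dx/dθ| = 0.020363 m.
ω = v/|dx/dθ| = 5.18/0.020363 = 254.39 rad/s.
N = 60ω/(2π) = 2429.2 rpm.

2430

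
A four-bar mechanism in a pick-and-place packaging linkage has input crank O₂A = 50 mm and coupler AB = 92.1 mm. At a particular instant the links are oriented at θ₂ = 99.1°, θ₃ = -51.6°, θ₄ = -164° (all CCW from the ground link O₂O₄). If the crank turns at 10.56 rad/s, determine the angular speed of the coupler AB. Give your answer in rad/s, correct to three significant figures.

6.16

ω₂ = 10.56 rad/s
Differentiating the loop-closure r₂e^{iθ₂}+r₃e^{iθ₃}=r₁+r₄e^{iθ₄} gives r₂ω₂e^{iθ₂}+r₃ω₃e^{iθ₃}=r₄ω₄e^{iθ₄}.
Eliminating the other unknown: ω₃ = r₂ω₂ sin(θ₄−θ₂) / [r₃ sin(θ₃−θ₄)].
Numerator sine = +0.99276; denominator sine = +0.92455.
Result = 0.05·10.56·(+0.99276) / (0.0921·(+0.92455)) = +6.1559 rad/s; magnitude 6.1559 rad/s.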